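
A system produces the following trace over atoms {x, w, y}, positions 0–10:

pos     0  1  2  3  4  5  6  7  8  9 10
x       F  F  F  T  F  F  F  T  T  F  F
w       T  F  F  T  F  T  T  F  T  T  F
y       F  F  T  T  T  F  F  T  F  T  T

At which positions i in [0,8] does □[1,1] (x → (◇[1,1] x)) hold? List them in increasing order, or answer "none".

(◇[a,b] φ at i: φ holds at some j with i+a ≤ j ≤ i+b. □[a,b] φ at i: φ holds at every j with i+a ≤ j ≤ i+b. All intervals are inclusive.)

Evaluate at each i in [0,8]:
  i=0: ✓ (all of [1,1])
  i=1: ✓ (all of [2,2])
  i=2: ✗ (fails at j=3)
  i=3: ✓ (all of [4,4])
  i=4: ✓ (all of [5,5])
  i=5: ✓ (all of [6,6])
  i=6: ✓ (all of [7,7])
  i=7: ✗ (fails at j=8)
  i=8: ✓ (all of [9,9])

0, 1, 3, 4, 5, 6, 8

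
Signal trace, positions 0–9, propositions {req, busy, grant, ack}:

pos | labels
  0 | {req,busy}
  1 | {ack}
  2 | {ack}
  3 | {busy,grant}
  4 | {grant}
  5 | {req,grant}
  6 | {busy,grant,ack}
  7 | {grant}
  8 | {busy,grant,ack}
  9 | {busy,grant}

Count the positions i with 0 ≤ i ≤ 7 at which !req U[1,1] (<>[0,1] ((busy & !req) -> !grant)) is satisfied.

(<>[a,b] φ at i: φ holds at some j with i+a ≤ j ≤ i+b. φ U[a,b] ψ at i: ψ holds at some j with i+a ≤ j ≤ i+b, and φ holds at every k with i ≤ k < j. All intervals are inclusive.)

5

Evaluate at each i in [0,7]:
  i=0: ✗ (lhs fails at k=0 before rhs at j=1)
  i=1: ✓ (rhs at j=2; lhs holds on [1,1])
  i=2: ✓ (rhs at j=3; lhs holds on [2,2])
  i=3: ✓ (rhs at j=4; lhs holds on [3,3])
  i=4: ✓ (rhs at j=5; lhs holds on [4,4])
  i=5: ✗ (lhs fails at k=5 before rhs at j=6)
  i=6: ✓ (rhs at j=7; lhs holds on [6,6])
  i=7: ✗ (no rhs in [8,8])
Positions where it holds: {1, 2, 3, 4, 6} → 5.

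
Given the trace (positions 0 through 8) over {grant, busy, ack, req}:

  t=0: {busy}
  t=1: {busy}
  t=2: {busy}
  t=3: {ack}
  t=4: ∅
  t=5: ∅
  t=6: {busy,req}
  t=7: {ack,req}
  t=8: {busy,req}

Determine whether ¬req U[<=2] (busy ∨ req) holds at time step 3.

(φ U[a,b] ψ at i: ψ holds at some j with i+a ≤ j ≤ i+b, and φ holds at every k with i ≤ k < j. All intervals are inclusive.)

No

Need some j in [3,5] with (busy ∨ req), and ¬req at every k in [3,j-1].
  j=3: (busy ∨ req) false.
  j=4: (busy ∨ req) false.
  j=5: (busy ∨ req) false.
No j in the window works → until fails.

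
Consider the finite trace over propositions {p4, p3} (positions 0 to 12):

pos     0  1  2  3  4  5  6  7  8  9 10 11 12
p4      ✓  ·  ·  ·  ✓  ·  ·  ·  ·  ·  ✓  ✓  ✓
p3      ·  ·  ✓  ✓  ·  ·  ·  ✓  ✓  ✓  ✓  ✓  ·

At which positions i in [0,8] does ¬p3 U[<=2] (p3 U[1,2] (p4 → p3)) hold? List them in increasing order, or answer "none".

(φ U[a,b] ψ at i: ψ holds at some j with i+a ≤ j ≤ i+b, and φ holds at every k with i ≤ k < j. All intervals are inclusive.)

0, 1, 2, 5, 6, 7, 8

Evaluate at each i in [0,8]:
  i=0: ✓ (rhs at j=2; lhs holds on [0,1])
  i=1: ✓ (rhs at j=2; lhs holds on [1,1])
  i=2: ✓ (rhs at j=2)
  i=3: ✗ (no rhs in [3,5])
  i=4: ✗ (no rhs in [4,6])
  i=5: ✓ (rhs at j=7; lhs holds on [5,6])
  i=6: ✓ (rhs at j=7; lhs holds on [6,6])
  i=7: ✓ (rhs at j=7)
  i=8: ✓ (rhs at j=8)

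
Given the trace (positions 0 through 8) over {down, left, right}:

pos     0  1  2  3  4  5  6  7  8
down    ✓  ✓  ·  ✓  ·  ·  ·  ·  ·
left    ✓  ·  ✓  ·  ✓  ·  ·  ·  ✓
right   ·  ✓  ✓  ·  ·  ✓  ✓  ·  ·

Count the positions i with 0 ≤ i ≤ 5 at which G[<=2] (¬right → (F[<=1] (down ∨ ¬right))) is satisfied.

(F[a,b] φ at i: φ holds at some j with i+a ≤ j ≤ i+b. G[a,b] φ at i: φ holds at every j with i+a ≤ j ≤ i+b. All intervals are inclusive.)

6

Evaluate at each i in [0,5]:
  i=0: ✓ (all of [0,2])
  i=1: ✓ (all of [1,3])
  i=2: ✓ (all of [2,4])
  i=3: ✓ (all of [3,5])
  i=4: ✓ (all of [4,6])
  i=5: ✓ (all of [5,7])
Positions where it holds: {0, 1, 2, 3, 4, 5} → 6.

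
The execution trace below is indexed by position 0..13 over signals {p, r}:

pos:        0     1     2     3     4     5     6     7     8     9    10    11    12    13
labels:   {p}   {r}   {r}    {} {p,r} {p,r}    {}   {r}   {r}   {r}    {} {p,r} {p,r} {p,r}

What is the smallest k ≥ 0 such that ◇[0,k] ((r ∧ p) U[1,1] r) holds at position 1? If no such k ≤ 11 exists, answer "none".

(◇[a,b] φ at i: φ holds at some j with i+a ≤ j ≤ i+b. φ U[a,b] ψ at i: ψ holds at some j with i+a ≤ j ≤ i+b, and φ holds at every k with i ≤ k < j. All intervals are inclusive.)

Scan j = 1,2,… for ((r ∧ p) U[1,1] r):
  j=1: fails
  j=2: fails
  j=3: fails
  j=4: holds
First hit at j=4, so smallest k = 4-1 = 3.

3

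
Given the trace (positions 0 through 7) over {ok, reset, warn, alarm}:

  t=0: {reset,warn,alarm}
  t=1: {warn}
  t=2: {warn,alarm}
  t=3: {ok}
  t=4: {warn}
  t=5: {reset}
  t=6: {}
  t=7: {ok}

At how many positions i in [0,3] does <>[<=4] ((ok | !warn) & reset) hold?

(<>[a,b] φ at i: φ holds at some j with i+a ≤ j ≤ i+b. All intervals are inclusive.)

Evaluate at each i in [0,3]:
  i=0: ✗ (none in [0,4])
  i=1: ✓ (witness j=5)
  i=2: ✓ (witness j=5)
  i=3: ✓ (witness j=5)
Positions where it holds: {1, 2, 3} → 3.

3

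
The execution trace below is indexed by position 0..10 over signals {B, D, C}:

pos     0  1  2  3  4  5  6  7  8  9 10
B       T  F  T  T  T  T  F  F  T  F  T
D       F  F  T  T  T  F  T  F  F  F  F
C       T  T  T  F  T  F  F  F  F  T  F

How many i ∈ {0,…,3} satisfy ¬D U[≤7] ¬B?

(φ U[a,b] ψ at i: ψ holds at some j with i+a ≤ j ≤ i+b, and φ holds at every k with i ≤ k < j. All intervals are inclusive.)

Evaluate at each i in [0,3]:
  i=0: ✓ (rhs at j=1; lhs holds on [0,0])
  i=1: ✓ (rhs at j=1)
  i=2: ✗ (lhs fails at k=2 before rhs at j=6)
  i=3: ✗ (lhs fails at k=3 before rhs at j=6)
Positions where it holds: {0, 1} → 2.

2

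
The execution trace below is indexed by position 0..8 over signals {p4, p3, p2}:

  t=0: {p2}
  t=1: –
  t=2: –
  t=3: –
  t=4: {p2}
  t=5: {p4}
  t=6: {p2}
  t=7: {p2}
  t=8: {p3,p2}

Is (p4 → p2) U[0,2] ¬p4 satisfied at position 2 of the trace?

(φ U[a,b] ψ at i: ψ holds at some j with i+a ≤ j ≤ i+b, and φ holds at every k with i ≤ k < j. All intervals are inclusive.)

True

Need some j in [2,4] with ¬p4, and (p4 → p2) at every k in [2,j-1].
  j=2: ¬p4 holds; no prefix to check → satisfied.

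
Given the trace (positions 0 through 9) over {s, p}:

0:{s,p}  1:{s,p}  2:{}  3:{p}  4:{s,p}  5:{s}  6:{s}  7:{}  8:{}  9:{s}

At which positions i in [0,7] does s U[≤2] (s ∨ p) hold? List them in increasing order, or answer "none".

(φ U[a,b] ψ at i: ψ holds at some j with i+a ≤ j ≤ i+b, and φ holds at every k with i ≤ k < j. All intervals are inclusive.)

Evaluate at each i in [0,7]:
  i=0: ✓ (rhs at j=0)
  i=1: ✓ (rhs at j=1)
  i=2: ✗ (lhs fails at k=2 before rhs at j=3)
  i=3: ✓ (rhs at j=3)
  i=4: ✓ (rhs at j=4)
  i=5: ✓ (rhs at j=5)
  i=6: ✓ (rhs at j=6)
  i=7: ✗ (lhs fails at k=7 before rhs at j=9)

0, 1, 3, 4, 5, 6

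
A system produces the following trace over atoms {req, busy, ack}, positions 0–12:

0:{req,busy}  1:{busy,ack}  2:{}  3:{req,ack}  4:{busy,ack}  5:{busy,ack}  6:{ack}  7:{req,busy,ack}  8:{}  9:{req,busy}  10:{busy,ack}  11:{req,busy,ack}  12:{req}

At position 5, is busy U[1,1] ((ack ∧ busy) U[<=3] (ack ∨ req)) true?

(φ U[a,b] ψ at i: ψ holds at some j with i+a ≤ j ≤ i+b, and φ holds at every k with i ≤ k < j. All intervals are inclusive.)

Holds

Need some j in [6,6] with ((ack ∧ busy) U[<=3] (ack ∨ req)), and busy at every k in [5,j-1].
  j=6: ((ack ∧ busy) U[<=3] (ack ∨ req)) holds; busy holds at every k in [5,5] → satisfied.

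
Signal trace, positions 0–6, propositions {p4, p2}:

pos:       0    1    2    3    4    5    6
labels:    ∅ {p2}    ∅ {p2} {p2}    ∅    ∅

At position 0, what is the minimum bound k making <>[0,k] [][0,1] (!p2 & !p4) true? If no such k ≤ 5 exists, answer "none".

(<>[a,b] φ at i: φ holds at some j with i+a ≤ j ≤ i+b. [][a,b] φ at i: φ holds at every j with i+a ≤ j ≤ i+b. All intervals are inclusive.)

5

Scan j = 0,1,… for [][0,1] (!p2 & !p4):
  j=0: fails
  j=1: fails
  j=2: fails
  j=3: fails
  j=4: fails
  j=5: holds
First hit at j=5, so smallest k = 5-0 = 5.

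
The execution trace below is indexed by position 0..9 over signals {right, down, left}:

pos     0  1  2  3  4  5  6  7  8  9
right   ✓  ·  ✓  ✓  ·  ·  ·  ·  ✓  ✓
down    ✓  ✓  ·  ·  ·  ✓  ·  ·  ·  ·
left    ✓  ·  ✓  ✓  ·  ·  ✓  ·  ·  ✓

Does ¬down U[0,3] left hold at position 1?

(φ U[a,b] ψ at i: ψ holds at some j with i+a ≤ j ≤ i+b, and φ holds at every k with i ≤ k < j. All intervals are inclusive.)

No

Need some j in [1,4] with left, and ¬down at every k in [1,j-1].
  j=1: left false.
  j=2: left holds, but ¬down fails at k=1 → not this j.
  j=3: left holds, but ¬down fails at k=1 → not this j.
  j=4: left false.
No j in the window works → until fails.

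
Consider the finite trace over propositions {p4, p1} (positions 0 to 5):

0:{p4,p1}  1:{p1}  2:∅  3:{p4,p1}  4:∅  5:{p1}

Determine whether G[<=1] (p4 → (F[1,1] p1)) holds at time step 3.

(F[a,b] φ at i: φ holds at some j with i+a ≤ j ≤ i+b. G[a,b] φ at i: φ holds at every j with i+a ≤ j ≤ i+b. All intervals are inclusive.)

False

Check (p4 → (F[1,1] p1)) at every j in [3,4]:
  j=3: antecedent true; consequent fails (none in [4,4]) → ✗
  j=4: antecedent false → ✓
Fails at j=3 → formula fails.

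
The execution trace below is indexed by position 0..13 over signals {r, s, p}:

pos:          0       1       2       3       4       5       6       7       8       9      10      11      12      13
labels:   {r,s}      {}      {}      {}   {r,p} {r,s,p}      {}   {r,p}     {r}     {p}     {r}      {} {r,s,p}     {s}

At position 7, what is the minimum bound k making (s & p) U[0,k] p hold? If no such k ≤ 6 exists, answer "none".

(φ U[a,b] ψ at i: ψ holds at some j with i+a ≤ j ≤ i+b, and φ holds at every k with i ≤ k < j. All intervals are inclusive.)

0

Need earliest j ≥ 7 with p, and (s & p) at every k in [7,j-1].
  j=7: rhs holds (empty prefix). k = 0.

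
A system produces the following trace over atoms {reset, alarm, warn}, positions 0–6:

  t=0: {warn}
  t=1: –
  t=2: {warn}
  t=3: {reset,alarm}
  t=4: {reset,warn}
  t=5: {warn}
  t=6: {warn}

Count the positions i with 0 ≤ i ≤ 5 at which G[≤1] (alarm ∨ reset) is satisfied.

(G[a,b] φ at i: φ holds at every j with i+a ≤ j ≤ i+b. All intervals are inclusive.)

Evaluate at each i in [0,5]:
  i=0: ✗ (fails at j=0)
  i=1: ✗ (fails at j=1)
  i=2: ✗ (fails at j=2)
  i=3: ✓ (all of [3,4])
  i=4: ✗ (fails at j=5)
  i=5: ✗ (fails at j=5)
Positions where it holds: {3} → 1.

1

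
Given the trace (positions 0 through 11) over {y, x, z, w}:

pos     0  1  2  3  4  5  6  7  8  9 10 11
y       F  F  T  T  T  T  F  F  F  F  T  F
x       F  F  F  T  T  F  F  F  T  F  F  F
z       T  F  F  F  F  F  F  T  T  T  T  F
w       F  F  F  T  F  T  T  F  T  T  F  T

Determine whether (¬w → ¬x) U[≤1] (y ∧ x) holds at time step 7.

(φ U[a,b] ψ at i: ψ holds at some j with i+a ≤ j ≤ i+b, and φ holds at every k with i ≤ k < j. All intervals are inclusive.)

Does not hold

Need some j in [7,8] with (y ∧ x), and (¬w → ¬x) at every k in [7,j-1].
  j=7: (y ∧ x) false.
  j=8: (y ∧ x) false.
No j in the window works → until fails.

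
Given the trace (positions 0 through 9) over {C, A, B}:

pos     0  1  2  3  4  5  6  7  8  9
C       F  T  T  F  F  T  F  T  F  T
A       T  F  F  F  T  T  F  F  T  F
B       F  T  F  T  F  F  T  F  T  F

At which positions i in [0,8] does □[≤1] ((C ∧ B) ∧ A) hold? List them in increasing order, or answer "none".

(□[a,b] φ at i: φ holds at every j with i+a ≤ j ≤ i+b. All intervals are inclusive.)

Evaluate at each i in [0,8]:
  i=0: ✗ (fails at j=0)
  i=1: ✗ (fails at j=1)
  i=2: ✗ (fails at j=2)
  i=3: ✗ (fails at j=3)
  i=4: ✗ (fails at j=4)
  i=5: ✗ (fails at j=5)
  i=6: ✗ (fails at j=6)
  i=7: ✗ (fails at j=7)
  i=8: ✗ (fails at j=8)

none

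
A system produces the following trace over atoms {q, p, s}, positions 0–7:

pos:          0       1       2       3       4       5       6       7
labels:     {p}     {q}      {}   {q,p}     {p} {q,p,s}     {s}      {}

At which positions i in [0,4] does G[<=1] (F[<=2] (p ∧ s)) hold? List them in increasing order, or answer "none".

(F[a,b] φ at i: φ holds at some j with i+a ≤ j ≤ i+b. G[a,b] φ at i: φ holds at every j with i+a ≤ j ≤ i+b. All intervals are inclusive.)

3, 4

Evaluate at each i in [0,4]:
  i=0: ✗ (fails at j=0)
  i=1: ✗ (fails at j=1)
  i=2: ✗ (fails at j=2)
  i=3: ✓ (all of [3,4])
  i=4: ✓ (all of [4,5])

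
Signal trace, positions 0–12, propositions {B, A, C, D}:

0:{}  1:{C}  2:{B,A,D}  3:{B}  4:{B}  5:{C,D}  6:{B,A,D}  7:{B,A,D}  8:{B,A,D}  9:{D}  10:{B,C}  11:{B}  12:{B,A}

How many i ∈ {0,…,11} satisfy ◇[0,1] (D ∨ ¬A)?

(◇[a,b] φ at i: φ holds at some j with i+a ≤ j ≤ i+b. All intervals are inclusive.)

12

Evaluate at each i in [0,11]:
  i=0: ✓ (witness j=0)
  i=1: ✓ (witness j=1)
  i=2: ✓ (witness j=2)
  i=3: ✓ (witness j=3)
  i=4: ✓ (witness j=4)
  i=5: ✓ (witness j=5)
  i=6: ✓ (witness j=6)
  i=7: ✓ (witness j=7)
  i=8: ✓ (witness j=8)
  i=9: ✓ (witness j=9)
  i=10: ✓ (witness j=10)
  i=11: ✓ (witness j=11)
Positions where it holds: {0, 1, 2, 3, 4, 5, 6, 7, 8, 9, 10, 11} → 12.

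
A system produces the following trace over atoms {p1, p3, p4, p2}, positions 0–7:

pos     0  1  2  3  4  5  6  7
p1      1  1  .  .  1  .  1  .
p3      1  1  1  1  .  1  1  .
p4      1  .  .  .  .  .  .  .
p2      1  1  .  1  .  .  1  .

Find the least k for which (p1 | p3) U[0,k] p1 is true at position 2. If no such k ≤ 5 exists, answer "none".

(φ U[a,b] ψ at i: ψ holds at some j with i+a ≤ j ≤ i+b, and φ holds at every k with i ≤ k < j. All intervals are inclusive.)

2

Need earliest j ≥ 2 with p1, and (p1 | p3) at every k in [2,j-1].
  j=2: rhs fails.
  j=3: rhs fails.
  j=4: rhs holds; lhs holds on [2,3]. k = 2.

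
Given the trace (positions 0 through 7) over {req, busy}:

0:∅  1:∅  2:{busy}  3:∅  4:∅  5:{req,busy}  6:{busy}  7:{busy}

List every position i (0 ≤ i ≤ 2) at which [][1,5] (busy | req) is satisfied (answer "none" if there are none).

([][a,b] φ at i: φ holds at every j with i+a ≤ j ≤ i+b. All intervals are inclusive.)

none

Evaluate at each i in [0,2]:
  i=0: ✗ (fails at j=1)
  i=1: ✗ (fails at j=3)
  i=2: ✗ (fails at j=3)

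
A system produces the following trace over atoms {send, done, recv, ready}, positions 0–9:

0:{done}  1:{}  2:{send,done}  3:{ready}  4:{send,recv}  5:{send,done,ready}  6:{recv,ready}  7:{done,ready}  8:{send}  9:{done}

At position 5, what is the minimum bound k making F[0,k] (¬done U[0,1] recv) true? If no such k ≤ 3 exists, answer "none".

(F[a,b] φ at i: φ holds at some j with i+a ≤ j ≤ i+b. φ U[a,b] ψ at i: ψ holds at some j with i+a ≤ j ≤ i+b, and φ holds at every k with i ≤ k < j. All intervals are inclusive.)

Scan j = 5,6,… for (¬done U[0,1] recv):
  j=5: fails
  j=6: holds
First hit at j=6, so smallest k = 6-5 = 1.

1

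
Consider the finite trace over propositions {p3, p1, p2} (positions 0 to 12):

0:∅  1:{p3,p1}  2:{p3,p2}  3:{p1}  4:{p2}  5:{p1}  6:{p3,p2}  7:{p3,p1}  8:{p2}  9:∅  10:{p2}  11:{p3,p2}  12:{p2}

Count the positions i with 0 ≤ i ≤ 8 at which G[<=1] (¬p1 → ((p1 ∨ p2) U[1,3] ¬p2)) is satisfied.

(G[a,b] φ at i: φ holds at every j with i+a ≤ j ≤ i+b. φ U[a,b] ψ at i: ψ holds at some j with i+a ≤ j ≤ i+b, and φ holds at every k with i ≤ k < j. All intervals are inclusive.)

7

Evaluate at each i in [0,8]:
  i=0: ✗ (fails at j=0)
  i=1: ✓ (all of [1,2])
  i=2: ✓ (all of [2,3])
  i=3: ✓ (all of [3,4])
  i=4: ✓ (all of [4,5])
  i=5: ✓ (all of [5,6])
  i=6: ✓ (all of [6,7])
  i=7: ✓ (all of [7,8])
  i=8: ✗ (fails at j=9)
Positions where it holds: {1, 2, 3, 4, 5, 6, 7} → 7.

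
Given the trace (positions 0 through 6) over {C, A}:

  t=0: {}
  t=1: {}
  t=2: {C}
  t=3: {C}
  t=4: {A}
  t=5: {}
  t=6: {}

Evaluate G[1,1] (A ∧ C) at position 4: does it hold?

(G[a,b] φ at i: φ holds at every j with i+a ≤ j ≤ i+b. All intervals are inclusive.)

Check (A ∧ C) at every j in [5,5]:
  j=5: false
Fails at j=5 → formula fails.

False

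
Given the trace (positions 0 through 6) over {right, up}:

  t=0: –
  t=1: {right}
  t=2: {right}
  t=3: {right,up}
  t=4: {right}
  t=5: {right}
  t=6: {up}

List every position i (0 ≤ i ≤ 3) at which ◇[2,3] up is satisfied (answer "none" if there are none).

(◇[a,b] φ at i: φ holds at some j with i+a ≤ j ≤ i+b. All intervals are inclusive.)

Evaluate at each i in [0,3]:
  i=0: ✓ (witness j=3)
  i=1: ✓ (witness j=3)
  i=2: ✗ (none in [4,5])
  i=3: ✓ (witness j=6)

0, 1, 3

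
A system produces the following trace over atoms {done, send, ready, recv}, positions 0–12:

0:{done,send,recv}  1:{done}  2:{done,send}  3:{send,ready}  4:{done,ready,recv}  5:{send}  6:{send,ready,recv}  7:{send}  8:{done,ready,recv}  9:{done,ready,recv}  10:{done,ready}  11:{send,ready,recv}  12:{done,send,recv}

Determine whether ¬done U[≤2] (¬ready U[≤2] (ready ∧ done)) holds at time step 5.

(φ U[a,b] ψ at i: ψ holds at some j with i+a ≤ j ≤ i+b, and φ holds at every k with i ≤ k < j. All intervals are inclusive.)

True

Need some j in [5,7] with (¬ready U[≤2] (ready ∧ done)), and ¬done at every k in [5,j-1].
  j=5: (¬ready U[≤2] (ready ∧ done)) — fails.
  j=6: (¬ready U[≤2] (ready ∧ done)) — fails.
  j=7: (¬ready U[≤2] (ready ∧ done)) holds; ¬done holds at every k in [5,6] → satisfied.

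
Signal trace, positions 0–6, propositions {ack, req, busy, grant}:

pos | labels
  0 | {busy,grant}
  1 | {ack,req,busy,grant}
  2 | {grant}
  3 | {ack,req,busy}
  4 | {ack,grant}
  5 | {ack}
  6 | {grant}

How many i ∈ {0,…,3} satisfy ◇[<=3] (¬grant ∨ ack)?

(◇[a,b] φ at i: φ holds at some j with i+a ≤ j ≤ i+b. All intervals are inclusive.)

4

Evaluate at each i in [0,3]:
  i=0: ✓ (witness j=1)
  i=1: ✓ (witness j=1)
  i=2: ✓ (witness j=3)
  i=3: ✓ (witness j=3)
Positions where it holds: {0, 1, 2, 3} → 4.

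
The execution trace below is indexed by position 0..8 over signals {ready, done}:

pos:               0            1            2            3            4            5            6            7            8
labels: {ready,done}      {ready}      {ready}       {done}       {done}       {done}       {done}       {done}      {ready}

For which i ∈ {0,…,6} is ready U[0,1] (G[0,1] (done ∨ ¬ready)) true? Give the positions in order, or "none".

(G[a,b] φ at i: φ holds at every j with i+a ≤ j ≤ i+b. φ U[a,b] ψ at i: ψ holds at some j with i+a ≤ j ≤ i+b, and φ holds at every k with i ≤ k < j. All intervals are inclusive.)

2, 3, 4, 5, 6

Evaluate at each i in [0,6]:
  i=0: ✗ (no rhs in [0,1])
  i=1: ✗ (no rhs in [1,2])
  i=2: ✓ (rhs at j=3; lhs holds on [2,2])
  i=3: ✓ (rhs at j=3)
  i=4: ✓ (rhs at j=4)
  i=5: ✓ (rhs at j=5)
  i=6: ✓ (rhs at j=6)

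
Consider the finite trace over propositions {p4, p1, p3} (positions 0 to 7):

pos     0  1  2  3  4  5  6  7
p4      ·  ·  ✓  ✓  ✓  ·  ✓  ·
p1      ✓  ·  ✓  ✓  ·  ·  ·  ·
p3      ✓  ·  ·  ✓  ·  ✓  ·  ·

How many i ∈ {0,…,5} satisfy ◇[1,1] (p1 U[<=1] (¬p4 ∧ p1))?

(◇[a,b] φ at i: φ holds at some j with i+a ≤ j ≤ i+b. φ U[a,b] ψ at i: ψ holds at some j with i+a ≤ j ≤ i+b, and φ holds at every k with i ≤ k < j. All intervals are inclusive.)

0

Evaluate at each i in [0,5]:
  i=0: ✗ (none in [1,1])
  i=1: ✗ (none in [2,2])
  i=2: ✗ (none in [3,3])
  i=3: ✗ (none in [4,4])
  i=4: ✗ (none in [5,5])
  i=5: ✗ (none in [6,6])
Positions where it holds: {} → 0.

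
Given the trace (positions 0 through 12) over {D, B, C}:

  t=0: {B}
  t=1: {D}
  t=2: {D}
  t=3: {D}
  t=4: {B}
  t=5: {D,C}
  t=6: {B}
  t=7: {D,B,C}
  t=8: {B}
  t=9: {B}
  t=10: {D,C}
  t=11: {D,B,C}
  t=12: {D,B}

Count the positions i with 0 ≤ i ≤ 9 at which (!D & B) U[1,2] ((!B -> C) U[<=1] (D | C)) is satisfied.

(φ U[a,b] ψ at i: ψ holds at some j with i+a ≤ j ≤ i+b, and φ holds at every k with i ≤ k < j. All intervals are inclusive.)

5

Evaluate at each i in [0,9]:
  i=0: ✓ (rhs at j=1; lhs holds on [0,0])
  i=1: ✗ (lhs fails at k=1 before rhs at j=2)
  i=2: ✗ (lhs fails at k=2 before rhs at j=3)
  i=3: ✗ (lhs fails at k=3 before rhs at j=4)
  i=4: ✓ (rhs at j=5; lhs holds on [4,4])
  i=5: ✗ (lhs fails at k=5 before rhs at j=6)
  i=6: ✓ (rhs at j=7; lhs holds on [6,6])
  i=7: ✗ (lhs fails at k=7 before rhs at j=9)
  i=8: ✓ (rhs at j=9; lhs holds on [8,8])
  i=9: ✓ (rhs at j=10; lhs holds on [9,9])
Positions where it holds: {0, 4, 6, 8, 9} → 5.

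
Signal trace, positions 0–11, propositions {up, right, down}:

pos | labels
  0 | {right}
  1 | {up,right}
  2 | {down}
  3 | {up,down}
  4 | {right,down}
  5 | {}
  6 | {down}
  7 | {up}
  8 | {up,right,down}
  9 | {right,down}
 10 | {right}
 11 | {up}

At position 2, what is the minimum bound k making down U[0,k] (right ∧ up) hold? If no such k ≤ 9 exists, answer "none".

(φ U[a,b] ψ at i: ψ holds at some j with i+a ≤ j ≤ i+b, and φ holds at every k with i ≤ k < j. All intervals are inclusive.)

none

Need earliest j ≥ 2 with (right ∧ up), and down at every k in [2,j-1].
  j=2: rhs fails.
  j=3: rhs fails.
  j=4: rhs fails.
  j=5: rhs fails.
  j=6: rhs fails.
  j=7: rhs fails.
  j=8: rhs holds but lhs fails at k=5.
  j=9: rhs fails.
  j=10: rhs fails.
  j=11: rhs fails.
No witness within the range → none.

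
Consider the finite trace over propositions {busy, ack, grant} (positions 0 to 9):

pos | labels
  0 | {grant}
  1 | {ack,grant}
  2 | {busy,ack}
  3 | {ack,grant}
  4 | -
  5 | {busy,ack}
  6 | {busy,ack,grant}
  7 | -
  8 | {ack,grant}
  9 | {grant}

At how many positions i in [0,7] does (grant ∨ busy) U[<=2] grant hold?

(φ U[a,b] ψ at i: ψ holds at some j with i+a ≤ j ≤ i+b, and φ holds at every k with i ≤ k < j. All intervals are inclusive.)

6

Evaluate at each i in [0,7]:
  i=0: ✓ (rhs at j=0)
  i=1: ✓ (rhs at j=1)
  i=2: ✓ (rhs at j=3; lhs holds on [2,2])
  i=3: ✓ (rhs at j=3)
  i=4: ✗ (lhs fails at k=4 before rhs at j=6)
  i=5: ✓ (rhs at j=6; lhs holds on [5,5])
  i=6: ✓ (rhs at j=6)
  i=7: ✗ (lhs fails at k=7 before rhs at j=8)
Positions where it holds: {0, 1, 2, 3, 5, 6} → 6.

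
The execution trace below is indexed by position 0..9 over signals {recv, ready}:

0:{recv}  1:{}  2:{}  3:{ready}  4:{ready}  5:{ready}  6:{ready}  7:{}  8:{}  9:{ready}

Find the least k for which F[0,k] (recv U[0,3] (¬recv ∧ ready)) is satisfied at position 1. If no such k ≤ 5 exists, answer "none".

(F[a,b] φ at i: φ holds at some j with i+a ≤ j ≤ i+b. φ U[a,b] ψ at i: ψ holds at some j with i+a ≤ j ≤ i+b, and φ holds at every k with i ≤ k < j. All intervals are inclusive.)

2

Scan j = 1,2,… for (recv U[0,3] (¬recv ∧ ready)):
  j=1: fails
  j=2: fails
  j=3: holds
First hit at j=3, so smallest k = 3-1 = 2.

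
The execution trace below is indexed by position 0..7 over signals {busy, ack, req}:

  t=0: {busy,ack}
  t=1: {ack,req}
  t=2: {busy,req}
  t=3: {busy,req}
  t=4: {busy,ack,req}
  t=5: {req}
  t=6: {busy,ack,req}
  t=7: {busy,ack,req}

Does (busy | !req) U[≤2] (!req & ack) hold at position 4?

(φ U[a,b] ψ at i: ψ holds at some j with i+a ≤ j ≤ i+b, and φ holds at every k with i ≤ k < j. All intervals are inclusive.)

False

Need some j in [4,6] with (!req & ack), and (busy | !req) at every k in [4,j-1].
  j=4: (!req & ack) false.
  j=5: (!req & ack) false.
  j=6: (!req & ack) false.
No j in the window works → until fails.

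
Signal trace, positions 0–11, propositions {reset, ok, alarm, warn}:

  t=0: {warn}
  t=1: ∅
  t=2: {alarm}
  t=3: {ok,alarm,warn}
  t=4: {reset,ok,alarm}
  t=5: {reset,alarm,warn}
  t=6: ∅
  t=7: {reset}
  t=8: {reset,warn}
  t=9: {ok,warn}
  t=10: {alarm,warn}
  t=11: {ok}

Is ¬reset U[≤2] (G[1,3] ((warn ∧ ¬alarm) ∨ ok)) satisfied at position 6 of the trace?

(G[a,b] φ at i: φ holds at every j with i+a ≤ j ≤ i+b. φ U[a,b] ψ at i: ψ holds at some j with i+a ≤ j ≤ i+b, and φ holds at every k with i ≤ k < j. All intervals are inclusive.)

Need some j in [6,8] with G[1,3] ((warn ∧ ¬alarm) ∨ ok), and ¬reset at every k in [6,j-1].
  j=6: G[1,3] ((warn ∧ ¬alarm) ∨ ok) — fails at 7.
  j=7: G[1,3] ((warn ∧ ¬alarm) ∨ ok) — fails at 10.
  j=8: G[1,3] ((warn ∧ ¬alarm) ∨ ok) — fails at 10.
No j in the window works → until fails.

Does not hold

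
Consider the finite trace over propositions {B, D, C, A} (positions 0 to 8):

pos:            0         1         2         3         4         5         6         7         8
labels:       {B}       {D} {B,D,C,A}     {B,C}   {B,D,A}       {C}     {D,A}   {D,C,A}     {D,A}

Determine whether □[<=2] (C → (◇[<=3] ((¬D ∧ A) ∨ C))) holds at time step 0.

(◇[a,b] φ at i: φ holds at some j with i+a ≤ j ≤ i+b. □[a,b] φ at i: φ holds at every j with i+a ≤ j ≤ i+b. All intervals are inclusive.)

Holds

Check (C → (◇[<=3] ((¬D ∧ A) ∨ C))) at every j in [0,2]:
  j=0: antecedent false → ✓
  j=1: antecedent false → ✓
  j=2: antecedent true; consequent holds (witness at 2) → ✓
All positions satisfy it → formula holds.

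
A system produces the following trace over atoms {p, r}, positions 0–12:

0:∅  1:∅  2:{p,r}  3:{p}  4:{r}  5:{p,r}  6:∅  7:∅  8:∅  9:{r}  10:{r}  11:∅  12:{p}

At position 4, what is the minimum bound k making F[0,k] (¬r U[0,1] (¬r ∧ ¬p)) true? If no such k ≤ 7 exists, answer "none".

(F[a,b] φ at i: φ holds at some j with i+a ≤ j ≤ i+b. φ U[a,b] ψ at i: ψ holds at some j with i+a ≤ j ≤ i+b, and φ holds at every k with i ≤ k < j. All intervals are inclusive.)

Scan j = 4,5,… for (¬r U[0,1] (¬r ∧ ¬p)):
  j=4: fails
  j=5: fails
  j=6: holds
First hit at j=6, so smallest k = 6-4 = 2.

2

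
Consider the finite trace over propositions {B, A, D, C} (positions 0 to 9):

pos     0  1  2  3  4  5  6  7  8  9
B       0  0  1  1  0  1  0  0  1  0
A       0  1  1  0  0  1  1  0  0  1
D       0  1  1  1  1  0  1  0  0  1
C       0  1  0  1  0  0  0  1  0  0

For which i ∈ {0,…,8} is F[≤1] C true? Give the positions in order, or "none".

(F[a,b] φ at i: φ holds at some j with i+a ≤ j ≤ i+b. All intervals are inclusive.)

Evaluate at each i in [0,8]:
  i=0: ✓ (witness j=1)
  i=1: ✓ (witness j=1)
  i=2: ✓ (witness j=3)
  i=3: ✓ (witness j=3)
  i=4: ✗ (none in [4,5])
  i=5: ✗ (none in [5,6])
  i=6: ✓ (witness j=7)
  i=7: ✓ (witness j=7)
  i=8: ✗ (none in [8,9])

0, 1, 2, 3, 6, 7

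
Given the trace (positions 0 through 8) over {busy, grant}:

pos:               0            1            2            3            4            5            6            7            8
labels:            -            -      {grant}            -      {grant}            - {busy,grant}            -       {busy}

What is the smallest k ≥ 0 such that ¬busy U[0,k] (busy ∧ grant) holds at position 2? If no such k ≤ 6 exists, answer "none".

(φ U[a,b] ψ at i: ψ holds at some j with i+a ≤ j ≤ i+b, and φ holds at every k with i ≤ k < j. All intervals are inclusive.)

Need earliest j ≥ 2 with (busy ∧ grant), and ¬busy at every k in [2,j-1].
  j=2: rhs fails.
  j=3: rhs fails.
  j=4: rhs fails.
  j=5: rhs fails.
  j=6: rhs holds; lhs holds on [2,5]. k = 4.

4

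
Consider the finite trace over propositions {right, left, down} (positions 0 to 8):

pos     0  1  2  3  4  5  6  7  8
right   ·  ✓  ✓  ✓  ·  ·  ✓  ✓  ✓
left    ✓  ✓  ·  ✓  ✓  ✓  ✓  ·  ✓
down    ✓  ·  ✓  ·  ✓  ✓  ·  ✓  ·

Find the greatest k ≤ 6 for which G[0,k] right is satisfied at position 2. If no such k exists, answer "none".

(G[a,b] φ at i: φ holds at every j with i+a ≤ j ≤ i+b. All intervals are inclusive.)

right must hold from j=2 onward; find where it first fails.
  j=2: holds
  j=3: holds
  j=4: fails
Holds on [2,3], so largest k = 1.

1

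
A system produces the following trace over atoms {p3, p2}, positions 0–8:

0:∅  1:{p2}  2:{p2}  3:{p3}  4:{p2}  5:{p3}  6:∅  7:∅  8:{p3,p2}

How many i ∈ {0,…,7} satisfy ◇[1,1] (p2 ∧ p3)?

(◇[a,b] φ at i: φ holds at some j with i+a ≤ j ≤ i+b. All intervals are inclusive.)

Evaluate at each i in [0,7]:
  i=0: ✗ (none in [1,1])
  i=1: ✗ (none in [2,2])
  i=2: ✗ (none in [3,3])
  i=3: ✗ (none in [4,4])
  i=4: ✗ (none in [5,5])
  i=5: ✗ (none in [6,6])
  i=6: ✗ (none in [7,7])
  i=7: ✓ (witness j=8)
Positions where it holds: {7} → 1.

1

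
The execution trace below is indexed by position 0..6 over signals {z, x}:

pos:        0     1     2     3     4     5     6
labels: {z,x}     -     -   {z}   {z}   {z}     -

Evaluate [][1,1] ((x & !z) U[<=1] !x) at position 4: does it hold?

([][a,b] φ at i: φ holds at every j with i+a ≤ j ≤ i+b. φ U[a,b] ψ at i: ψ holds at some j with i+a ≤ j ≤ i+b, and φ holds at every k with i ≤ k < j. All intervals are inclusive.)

Check ((x & !z) U[<=1] !x) at every j in [5,5]:
  j=5: holds
All positions satisfy it → formula holds.

Yes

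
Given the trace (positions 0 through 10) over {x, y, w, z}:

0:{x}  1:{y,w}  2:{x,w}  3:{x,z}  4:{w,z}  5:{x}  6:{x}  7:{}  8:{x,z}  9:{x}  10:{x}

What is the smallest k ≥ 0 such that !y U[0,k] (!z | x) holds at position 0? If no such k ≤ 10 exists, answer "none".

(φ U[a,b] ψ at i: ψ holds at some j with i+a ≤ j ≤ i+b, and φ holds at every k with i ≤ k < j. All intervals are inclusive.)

Need earliest j ≥ 0 with (!z | x), and !y at every k in [0,j-1].
  j=0: rhs holds (empty prefix). k = 0.

0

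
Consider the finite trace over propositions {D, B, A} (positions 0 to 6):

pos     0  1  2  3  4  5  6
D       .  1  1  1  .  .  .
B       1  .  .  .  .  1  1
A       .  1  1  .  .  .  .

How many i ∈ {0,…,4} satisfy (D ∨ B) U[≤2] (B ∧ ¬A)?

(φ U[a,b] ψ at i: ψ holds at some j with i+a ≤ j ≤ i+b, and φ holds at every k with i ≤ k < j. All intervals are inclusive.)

1

Evaluate at each i in [0,4]:
  i=0: ✓ (rhs at j=0)
  i=1: ✗ (no rhs in [1,3])
  i=2: ✗ (no rhs in [2,4])
  i=3: ✗ (lhs fails at k=4 before rhs at j=5)
  i=4: ✗ (lhs fails at k=4 before rhs at j=5)
Positions where it holds: {0} → 1.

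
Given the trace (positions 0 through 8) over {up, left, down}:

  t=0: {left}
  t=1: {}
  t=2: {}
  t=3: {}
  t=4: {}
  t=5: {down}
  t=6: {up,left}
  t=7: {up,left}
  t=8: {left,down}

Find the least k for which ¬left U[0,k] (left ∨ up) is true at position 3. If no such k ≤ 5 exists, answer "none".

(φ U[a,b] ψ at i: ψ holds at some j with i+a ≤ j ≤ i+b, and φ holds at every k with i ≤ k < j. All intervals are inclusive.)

Need earliest j ≥ 3 with (left ∨ up), and ¬left at every k in [3,j-1].
  j=3: rhs fails.
  j=4: rhs fails.
  j=5: rhs fails.
  j=6: rhs holds; lhs holds on [3,5]. k = 3.

3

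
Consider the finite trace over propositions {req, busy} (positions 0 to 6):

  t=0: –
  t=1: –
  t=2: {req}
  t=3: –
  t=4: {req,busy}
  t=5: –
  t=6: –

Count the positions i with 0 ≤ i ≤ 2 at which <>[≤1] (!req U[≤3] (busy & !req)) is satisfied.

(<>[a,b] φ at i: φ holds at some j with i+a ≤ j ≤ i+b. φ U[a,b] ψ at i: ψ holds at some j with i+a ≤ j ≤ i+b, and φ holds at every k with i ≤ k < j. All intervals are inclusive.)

Evaluate at each i in [0,2]:
  i=0: ✗ (none in [0,1])
  i=1: ✗ (none in [1,2])
  i=2: ✗ (none in [2,3])
Positions where it holds: {} → 0.

0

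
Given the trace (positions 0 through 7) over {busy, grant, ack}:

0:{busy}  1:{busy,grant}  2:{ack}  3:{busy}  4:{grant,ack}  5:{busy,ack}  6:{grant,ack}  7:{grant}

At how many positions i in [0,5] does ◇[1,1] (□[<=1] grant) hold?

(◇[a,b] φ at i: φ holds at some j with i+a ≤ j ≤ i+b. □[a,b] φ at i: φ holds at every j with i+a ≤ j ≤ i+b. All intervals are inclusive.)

Evaluate at each i in [0,5]:
  i=0: ✗ (none in [1,1])
  i=1: ✗ (none in [2,2])
  i=2: ✗ (none in [3,3])
  i=3: ✗ (none in [4,4])
  i=4: ✗ (none in [5,5])
  i=5: ✓ (witness j=6)
Positions where it holds: {5} → 1.

1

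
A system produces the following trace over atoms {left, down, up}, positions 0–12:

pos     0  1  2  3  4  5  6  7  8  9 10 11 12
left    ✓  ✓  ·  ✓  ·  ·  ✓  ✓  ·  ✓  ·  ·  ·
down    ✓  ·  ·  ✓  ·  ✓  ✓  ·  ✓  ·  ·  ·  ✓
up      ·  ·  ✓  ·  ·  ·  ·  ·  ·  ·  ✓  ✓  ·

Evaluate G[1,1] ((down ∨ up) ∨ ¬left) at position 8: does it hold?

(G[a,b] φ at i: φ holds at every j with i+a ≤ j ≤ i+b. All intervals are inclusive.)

False

Check ((down ∨ up) ∨ ¬left) at every j in [9,9]:
  j=9: false
Fails at j=9 → formula fails.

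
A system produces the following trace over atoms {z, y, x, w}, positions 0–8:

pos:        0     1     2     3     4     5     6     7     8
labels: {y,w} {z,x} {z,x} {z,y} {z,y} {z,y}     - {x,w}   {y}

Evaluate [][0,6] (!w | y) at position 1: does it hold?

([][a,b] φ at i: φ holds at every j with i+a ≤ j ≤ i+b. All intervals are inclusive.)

Does not hold

Check (!w | y) at every j in [1,7]:
  j=1: true
  j=2: true
  j=3: true
  j=4: true
  j=5: true
  j=6: true
  j=7: false
Fails at j=7 → formula fails.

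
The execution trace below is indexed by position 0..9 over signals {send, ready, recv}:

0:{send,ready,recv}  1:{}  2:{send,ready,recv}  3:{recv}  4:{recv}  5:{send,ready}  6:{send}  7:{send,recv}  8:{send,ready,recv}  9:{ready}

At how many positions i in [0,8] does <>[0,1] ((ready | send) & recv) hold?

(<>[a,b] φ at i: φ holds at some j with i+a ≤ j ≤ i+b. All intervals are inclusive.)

Evaluate at each i in [0,8]:
  i=0: ✓ (witness j=0)
  i=1: ✓ (witness j=2)
  i=2: ✓ (witness j=2)
  i=3: ✗ (none in [3,4])
  i=4: ✗ (none in [4,5])
  i=5: ✗ (none in [5,6])
  i=6: ✓ (witness j=7)
  i=7: ✓ (witness j=7)
  i=8: ✓ (witness j=8)
Positions where it holds: {0, 1, 2, 6, 7, 8} → 6.

6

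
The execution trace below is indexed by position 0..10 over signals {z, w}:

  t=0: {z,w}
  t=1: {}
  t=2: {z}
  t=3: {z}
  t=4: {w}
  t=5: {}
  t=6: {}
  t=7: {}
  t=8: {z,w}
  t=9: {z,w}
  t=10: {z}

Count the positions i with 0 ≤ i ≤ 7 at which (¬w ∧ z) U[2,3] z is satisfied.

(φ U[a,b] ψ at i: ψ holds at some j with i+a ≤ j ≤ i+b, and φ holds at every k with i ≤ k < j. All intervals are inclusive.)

Evaluate at each i in [0,7]:
  i=0: ✗ (lhs fails at k=0 before rhs at j=2)
  i=1: ✗ (lhs fails at k=1 before rhs at j=3)
  i=2: ✗ (no rhs in [4,5])
  i=3: ✗ (no rhs in [5,6])
  i=4: ✗ (no rhs in [6,7])
  i=5: ✗ (lhs fails at k=5 before rhs at j=8)
  i=6: ✗ (lhs fails at k=6 before rhs at j=8)
  i=7: ✗ (lhs fails at k=7 before rhs at j=9)
Positions where it holds: {} → 0.

0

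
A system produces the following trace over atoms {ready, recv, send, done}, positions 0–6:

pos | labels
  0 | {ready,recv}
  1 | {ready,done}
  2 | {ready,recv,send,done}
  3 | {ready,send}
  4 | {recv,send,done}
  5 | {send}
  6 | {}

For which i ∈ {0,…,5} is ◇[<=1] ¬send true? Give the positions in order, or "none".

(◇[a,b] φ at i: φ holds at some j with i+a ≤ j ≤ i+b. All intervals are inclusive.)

0, 1, 5

Evaluate at each i in [0,5]:
  i=0: ✓ (witness j=0)
  i=1: ✓ (witness j=1)
  i=2: ✗ (none in [2,3])
  i=3: ✗ (none in [3,4])
  i=4: ✗ (none in [4,5])
  i=5: ✓ (witness j=6)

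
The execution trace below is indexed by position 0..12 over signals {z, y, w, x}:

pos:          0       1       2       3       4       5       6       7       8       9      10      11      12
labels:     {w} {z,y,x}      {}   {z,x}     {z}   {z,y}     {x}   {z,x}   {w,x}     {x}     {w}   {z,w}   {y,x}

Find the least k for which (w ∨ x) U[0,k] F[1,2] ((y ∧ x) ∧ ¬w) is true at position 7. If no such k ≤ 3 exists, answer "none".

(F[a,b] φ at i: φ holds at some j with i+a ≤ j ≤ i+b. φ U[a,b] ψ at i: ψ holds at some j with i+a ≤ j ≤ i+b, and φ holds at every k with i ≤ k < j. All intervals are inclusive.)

3

Need earliest j ≥ 7 with F[1,2] ((y ∧ x) ∧ ¬w), and (w ∨ x) at every k in [7,j-1].
  j=7: rhs fails.
  j=8: rhs fails.
  j=9: rhs fails.
  j=10: rhs holds; lhs holds on [7,9]. k = 3.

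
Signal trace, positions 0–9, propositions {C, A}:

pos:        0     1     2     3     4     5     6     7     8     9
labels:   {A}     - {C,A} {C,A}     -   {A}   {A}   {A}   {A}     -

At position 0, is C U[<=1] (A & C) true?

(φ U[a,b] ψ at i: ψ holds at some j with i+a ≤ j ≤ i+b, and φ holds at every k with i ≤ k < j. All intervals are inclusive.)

No

Need some j in [0,1] with (A & C), and C at every k in [0,j-1].
  j=0: (A & C) false.
  j=1: (A & C) false.
No j in the window works → until fails.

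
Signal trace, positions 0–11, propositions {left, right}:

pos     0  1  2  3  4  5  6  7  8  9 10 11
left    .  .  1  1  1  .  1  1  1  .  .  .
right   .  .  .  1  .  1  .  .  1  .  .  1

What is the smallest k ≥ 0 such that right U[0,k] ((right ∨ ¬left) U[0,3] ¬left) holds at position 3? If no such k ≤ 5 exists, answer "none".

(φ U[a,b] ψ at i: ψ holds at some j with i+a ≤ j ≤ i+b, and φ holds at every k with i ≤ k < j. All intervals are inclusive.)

Need earliest j ≥ 3 with ((right ∨ ¬left) U[0,3] ¬left), and right at every k in [3,j-1].
  j=3: rhs fails.
  j=4: rhs fails.
  j=5: rhs holds but lhs fails at k=4.
  j=6: rhs fails.
  j=7: rhs fails.
  j=8: rhs holds but lhs fails at k=4.
No witness within the range → none.

none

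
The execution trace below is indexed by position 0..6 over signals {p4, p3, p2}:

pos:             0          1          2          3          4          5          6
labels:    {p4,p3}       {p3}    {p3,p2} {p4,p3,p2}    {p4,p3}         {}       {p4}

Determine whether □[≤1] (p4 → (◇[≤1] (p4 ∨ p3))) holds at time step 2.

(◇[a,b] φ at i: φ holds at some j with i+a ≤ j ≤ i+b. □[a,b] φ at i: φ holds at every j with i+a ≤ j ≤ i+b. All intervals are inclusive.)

Holds

Check (p4 → (◇[≤1] (p4 ∨ p3))) at every j in [2,3]:
  j=2: antecedent false → ✓
  j=3: antecedent true; consequent holds (witness at 3) → ✓
All positions satisfy it → formula holds.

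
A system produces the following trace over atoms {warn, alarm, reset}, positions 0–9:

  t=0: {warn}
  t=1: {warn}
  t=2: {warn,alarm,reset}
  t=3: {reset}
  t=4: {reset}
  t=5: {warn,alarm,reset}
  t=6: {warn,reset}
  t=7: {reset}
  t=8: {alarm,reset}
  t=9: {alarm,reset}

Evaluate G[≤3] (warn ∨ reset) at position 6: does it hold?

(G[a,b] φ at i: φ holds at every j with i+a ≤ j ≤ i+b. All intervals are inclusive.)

Holds

Check (warn ∨ reset) at every j in [6,9]:
  j=6: true
  j=7: true
  j=8: true
  j=9: true
All positions satisfy it → formula holds.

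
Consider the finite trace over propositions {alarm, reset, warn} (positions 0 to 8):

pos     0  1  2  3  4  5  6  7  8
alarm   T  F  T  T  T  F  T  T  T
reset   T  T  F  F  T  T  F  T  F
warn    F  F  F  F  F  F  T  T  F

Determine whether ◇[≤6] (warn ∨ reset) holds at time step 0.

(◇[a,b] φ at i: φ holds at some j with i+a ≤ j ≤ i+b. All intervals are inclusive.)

True

Check (warn ∨ reset) at each j in [0,6]:
  j=0: true
  j=1: true
  j=2: false
  j=3: false
  j=4: true
  j=5: true
  j=6: true
Found at j=0 → formula holds.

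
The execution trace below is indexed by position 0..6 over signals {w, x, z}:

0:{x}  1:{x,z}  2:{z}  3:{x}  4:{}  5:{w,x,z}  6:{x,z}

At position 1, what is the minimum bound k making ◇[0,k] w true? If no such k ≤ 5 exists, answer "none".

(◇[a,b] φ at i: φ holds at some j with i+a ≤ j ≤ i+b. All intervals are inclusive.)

4

Scan j = 1,2,… for w:
  j=1: fails
  j=2: fails
  j=3: fails
  j=4: fails
  j=5: holds
First hit at j=5, so smallest k = 5-1 = 4.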